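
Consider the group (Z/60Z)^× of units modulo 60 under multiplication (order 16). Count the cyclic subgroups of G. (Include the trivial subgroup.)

Group the elements of G by the cyclic subgroup they generate; each cyclic subgroup of order d accounts for φ(d) elements.
Cyclic subgroups by order — order 1: 1; order 2: 7; order 4: 4.
Total: 12.

12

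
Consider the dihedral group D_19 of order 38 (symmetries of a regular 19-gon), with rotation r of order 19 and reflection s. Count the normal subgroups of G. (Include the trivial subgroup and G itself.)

G has 22 subgroups. Checking conjugation-invariance by order — order 1: 1/1 normal; order 2: 0/19 normal; order 19: 1/1 normal; order 38: 1/1 normal.
Total normal subgroups: 3.

3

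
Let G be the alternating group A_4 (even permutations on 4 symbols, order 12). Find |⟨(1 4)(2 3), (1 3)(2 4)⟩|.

|⟨(1 4)(2 3)⟩| = 2 and |⟨(1 3)(2 4)⟩| = 2, so |H| is a multiple of lcm(2, 2) = 2 and divides |G| = 12.
Closing under the operation: H = {e, (1 2)(3 4), (1 3)(2 4), (1 4)(2 3)}, so |H| = 4.

4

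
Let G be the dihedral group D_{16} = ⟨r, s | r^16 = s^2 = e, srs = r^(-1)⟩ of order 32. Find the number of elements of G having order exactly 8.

The elements of order 8 are: r^2, r^6, r^10, r^14.
That's 4.

4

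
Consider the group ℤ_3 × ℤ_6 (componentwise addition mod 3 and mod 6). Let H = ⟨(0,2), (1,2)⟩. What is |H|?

|⟨(0,2)⟩| = 3 and |⟨(1,2)⟩| = 3, so |H| is a multiple of lcm(3, 3) = 3 and divides |G| = 18.
Closing under the operation: H = {(0,0), (0,2), (0,4), (1,0), (1,2), (1,4), (2,0), (2,2), (2,4)}, so |H| = 9.

9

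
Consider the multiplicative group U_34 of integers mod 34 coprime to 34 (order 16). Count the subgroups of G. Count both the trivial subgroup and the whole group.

5

|G| = 16, so by Lagrange every subgroup order divides 16. Divisors: 1, 2, 4, 8, 16.
Subgroups by order — order 1: 1; order 2: 1; order 4: 1; order 8: 1; order 16: 1.
Total: 1 + 1 + 1 + 1 + 1 = 5.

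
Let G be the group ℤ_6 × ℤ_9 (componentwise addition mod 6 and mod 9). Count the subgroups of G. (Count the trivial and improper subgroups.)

20

|G| = 54, so by Lagrange every subgroup order divides 54. Divisors: 1, 2, 3, 6, 9, 18, 27, 54.
Subgroups by order — order 1: 1; order 2: 1; order 3: 4; order 6: 4; order 9: 4; order 18: 4; order 27: 1; order 54: 1.
Total: 1 + 1 + 4 + 4 + 4 + 4 + 1 + 1 = 20.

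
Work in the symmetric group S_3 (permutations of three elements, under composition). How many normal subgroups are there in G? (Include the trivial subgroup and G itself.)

3

G has 6 subgroups. Checking conjugation-invariance by order — order 1: 1/1 normal; order 2: 0/3 normal; order 3: 1/1 normal; order 6: 1/1 normal.
Total normal subgroups: 3.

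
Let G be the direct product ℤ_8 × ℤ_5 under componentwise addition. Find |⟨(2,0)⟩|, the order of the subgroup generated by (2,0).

4

The order of (2,0) in Z_8 × Z_5 is lcm(ord(2) in Z_8, ord(0) in Z_5).
ord(2) = 4 and ord(0) = 1, so |⟨(2,0)⟩| = lcm(4, 1) = 4.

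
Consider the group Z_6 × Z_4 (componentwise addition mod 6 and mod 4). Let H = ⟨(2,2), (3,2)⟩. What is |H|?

12

|⟨(2,2)⟩| = 6 and |⟨(3,2)⟩| = 2, so |H| is a multiple of lcm(6, 2) = 6 and divides |G| = 24.
Closing under the operation: H = {(0,0), (0,2), (1,0), (1,2), (2,0), (2,2), (3,0), (3,2), (4,0), (4,2), (5,0), (5,2)}, so |H| = 12.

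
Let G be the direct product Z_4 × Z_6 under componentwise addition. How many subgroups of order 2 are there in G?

|G| = 24 and 2 | 24, so subgroups of order 2 are possible by Lagrange.
The subgroups of order 2 are: {(0,0), (0,3)}; {(0,0), (2,0)}; {(0,0), (2,3)}.
So G has 3 subgroups of order 2.

3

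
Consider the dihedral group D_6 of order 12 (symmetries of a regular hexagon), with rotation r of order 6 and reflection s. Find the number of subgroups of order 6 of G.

3

|G| = 12 and 6 | 12, so subgroups of order 6 are possible by Lagrange.
The subgroups of order 6 are: {e, r, r^2, r^3, r^4, r^5}; {e, r^2, r^4, s, r^2s, r^4s}; {e, r^2, r^4, rs, r^3s, r^5s}.
So G has 3 subgroups of order 6.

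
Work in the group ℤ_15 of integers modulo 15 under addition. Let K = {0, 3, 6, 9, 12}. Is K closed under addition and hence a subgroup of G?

Yes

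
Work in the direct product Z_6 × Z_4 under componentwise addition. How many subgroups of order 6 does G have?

|G| = 24 and 6 | 24, so subgroups of order 6 are possible by Lagrange.
The subgroups of order 6 are: {(0,0), (0,2), (2,0), (2,2), (4,0), (4,2)}; {(0,0), (1,0), (2,0), (3,0), (4,0), (5,0)}; {(0,0), (1,2), (2,0), (3,2), (4,0), (5,2)}.
So G has 3 subgroups of order 6.

3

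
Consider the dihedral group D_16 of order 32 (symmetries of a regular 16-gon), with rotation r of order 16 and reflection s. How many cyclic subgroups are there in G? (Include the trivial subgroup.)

21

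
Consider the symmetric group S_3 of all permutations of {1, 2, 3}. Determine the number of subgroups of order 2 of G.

|G| = 6 and 2 | 6, so subgroups of order 2 are possible by Lagrange.
The subgroups of order 2 are: {e, (1 2)}; {e, (1 3)}; {e, (2 3)}.
So G has 3 subgroups of order 2.

3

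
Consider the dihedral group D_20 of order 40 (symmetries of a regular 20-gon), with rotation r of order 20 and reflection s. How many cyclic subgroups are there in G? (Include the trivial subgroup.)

26

Group the elements of G by the cyclic subgroup they generate; each cyclic subgroup of order d accounts for φ(d) elements.
Cyclic subgroups by order — order 1: 1; order 2: 21; order 4: 1; order 5: 1; order 10: 1; order 20: 1.
Total: 26.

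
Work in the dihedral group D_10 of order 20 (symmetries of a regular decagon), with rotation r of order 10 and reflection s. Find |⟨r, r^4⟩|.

|⟨r⟩| = 10 and |⟨r^4⟩| = 5, so |H| is a multiple of lcm(10, 5) = 10 and divides |G| = 20.
Closing under the operation: H = {e, r, r^2, r^3, r^4, r^5, r^6, r^7, r^8, r^9}, so |H| = 10.

10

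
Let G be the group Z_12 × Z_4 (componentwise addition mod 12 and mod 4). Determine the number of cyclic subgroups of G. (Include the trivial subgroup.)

Each element a generates a cyclic subgroup ⟨a⟩; distinct elements may generate the same one (a cyclic group of order d has φ(d) generators).
Cyclic subgroups by order — order 1: 1; order 2: 3; order 3: 1; order 4: 6; order 6: 3; order 12: 6.
Total: 20.

20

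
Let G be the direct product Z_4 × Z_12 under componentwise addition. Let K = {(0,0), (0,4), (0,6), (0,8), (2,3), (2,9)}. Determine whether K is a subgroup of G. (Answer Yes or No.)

No

Closure fails: (2,3) + (0,4) = (2,7) ∉ K. So K is not a subgroup.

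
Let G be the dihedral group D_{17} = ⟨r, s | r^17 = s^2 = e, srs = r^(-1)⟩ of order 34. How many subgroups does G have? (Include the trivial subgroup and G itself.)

20

|G| = 34, so by Lagrange every subgroup order divides 34. Divisors: 1, 2, 17, 34.
Subgroups by order — order 1: 1; order 2: 17; order 17: 1; order 34: 1.
Total: 1 + 17 + 1 + 1 = 20.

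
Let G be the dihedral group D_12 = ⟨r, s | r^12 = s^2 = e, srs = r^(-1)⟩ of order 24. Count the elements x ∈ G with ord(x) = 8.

No element of G has order 8 (even though 8 | 24).

0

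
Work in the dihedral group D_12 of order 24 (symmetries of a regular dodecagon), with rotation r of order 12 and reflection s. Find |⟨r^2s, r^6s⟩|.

6

|⟨r^2s⟩| = 2 and |⟨r^6s⟩| = 2, so |H| is a multiple of lcm(2, 2) = 2 and divides |G| = 24.
Closing under the operation: H = {e, r^4, r^8, r^2s, r^6s, r^10s}, so |H| = 6.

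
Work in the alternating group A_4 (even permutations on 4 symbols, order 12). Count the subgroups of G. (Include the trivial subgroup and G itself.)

|G| = 12, so by Lagrange every subgroup order divides 12. Divisors: 1, 2, 3, 4, 6, 12.
Subgroups by order — order 1: 1; order 2: 3; order 3: 4; order 4: 1; order 6: 0; order 12: 1.
Total: 1 + 3 + 4 + 1 + 0 + 1 = 10.

10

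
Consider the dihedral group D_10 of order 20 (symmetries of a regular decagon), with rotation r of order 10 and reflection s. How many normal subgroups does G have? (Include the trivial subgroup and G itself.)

7

G has 22 subgroups. Checking conjugation-invariance by order — order 1: 1/1 normal; order 2: 1/11 normal; order 4: 0/5 normal; order 5: 1/1 normal; order 10: 3/3 normal; order 20: 1/1 normal.
Total normal subgroups: 7.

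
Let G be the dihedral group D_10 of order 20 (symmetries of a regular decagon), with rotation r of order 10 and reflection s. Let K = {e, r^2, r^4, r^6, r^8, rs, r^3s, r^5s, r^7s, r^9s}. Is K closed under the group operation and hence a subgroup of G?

|K| = 10 divides |G| = 20, consistent with Lagrange.
K contains the identity, every element's inverse is in K, and K is closed under ·: it is a subgroup.

Yes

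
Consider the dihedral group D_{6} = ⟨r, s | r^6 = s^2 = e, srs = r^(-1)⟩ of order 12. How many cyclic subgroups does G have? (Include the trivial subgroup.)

10

Group the elements of G by the cyclic subgroup they generate; each cyclic subgroup of order d accounts for φ(d) elements.
Cyclic subgroups by order — order 1: 1; order 2: 7; order 3: 1; order 6: 1.
Total: 10.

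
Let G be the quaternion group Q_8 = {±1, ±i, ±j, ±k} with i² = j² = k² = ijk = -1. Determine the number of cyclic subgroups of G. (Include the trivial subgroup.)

Group the elements of G by the cyclic subgroup they generate; each cyclic subgroup of order d accounts for φ(d) elements.
Cyclic subgroups by order — order 1: 1; order 2: 1; order 4: 3.
Total: 5.

5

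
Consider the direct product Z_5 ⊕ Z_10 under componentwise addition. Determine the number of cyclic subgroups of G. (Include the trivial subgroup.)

14

A cyclic subgroup of order d is generated by each of its φ(d) elements of order d, so the cyclic subgroups of order d number (#elements of order d)/φ(d).
Cyclic subgroups by order — order 1: 1; order 2: 1; order 5: 6; order 10: 6.
Total: 14.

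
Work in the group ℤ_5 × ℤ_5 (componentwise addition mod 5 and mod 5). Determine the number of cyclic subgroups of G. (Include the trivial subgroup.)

Group the elements of G by the cyclic subgroup they generate; each cyclic subgroup of order d accounts for φ(d) elements.
Cyclic subgroups by order — order 1: 1; order 5: 6.
Total: 7.

7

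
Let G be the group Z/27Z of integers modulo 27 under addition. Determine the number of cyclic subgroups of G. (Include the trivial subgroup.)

4

A cyclic subgroup of order d is generated by each of its φ(d) elements of order d, so the cyclic subgroups of order d number (#elements of order d)/φ(d).
Cyclic subgroups by order — order 1: 1; order 3: 1; order 9: 1; order 27: 1.
Total: 4.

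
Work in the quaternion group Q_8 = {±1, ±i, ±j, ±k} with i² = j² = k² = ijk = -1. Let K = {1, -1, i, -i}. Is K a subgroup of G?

Yes

|K| = 4 divides |G| = 8, consistent with Lagrange.
K contains the identity, every element's inverse is in K, and K is closed under ·: it is a subgroup.
In fact K = ⟨-i⟩.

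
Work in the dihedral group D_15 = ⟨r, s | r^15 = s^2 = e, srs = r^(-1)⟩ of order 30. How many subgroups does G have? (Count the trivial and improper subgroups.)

|G| = 30, so by Lagrange every subgroup order divides 30. Divisors: 1, 2, 3, 5, 6, 10, 15, 30.
Subgroups by order — order 1: 1; order 2: 15; order 3: 1; order 5: 1; order 6: 5; order 10: 3; order 15: 1; order 30: 1.
Total: 1 + 15 + 1 + 1 + 5 + 3 + 1 + 1 = 28.

28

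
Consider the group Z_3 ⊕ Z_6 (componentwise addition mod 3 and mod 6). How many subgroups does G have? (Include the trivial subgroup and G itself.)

|G| = 18, so by Lagrange every subgroup order divides 18. Divisors: 1, 2, 3, 6, 9, 18.
Subgroups by order — order 1: 1; order 2: 1; order 3: 4; order 6: 4; order 9: 1; order 18: 1.
Total: 1 + 1 + 4 + 4 + 1 + 1 = 12.

12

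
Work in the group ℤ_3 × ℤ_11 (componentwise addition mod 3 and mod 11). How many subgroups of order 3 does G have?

1

|G| = 33 and 3 | 33, so subgroups of order 3 are possible by Lagrange.
The subgroups of order 3 are: {(0,0), (1,0), (2,0)}.
So G has 1 subgroup of order 3.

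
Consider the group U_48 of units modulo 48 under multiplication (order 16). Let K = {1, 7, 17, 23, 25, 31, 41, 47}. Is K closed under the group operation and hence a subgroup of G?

|K| = 8 divides |G| = 16, consistent with Lagrange.
K contains the identity, every element's inverse is in K, and K is closed under ·: it is a subgroup.

Yes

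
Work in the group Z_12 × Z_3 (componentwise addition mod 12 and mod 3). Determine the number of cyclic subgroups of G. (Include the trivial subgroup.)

15

Each element a generates a cyclic subgroup ⟨a⟩; distinct elements may generate the same one (a cyclic group of order d has φ(d) generators).
Cyclic subgroups by order — order 1: 1; order 2: 1; order 3: 4; order 4: 1; order 6: 4; order 12: 4.
Total: 15.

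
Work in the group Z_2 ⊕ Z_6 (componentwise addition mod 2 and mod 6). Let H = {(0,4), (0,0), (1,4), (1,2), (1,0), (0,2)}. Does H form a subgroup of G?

|H| = 6 divides |G| = 12, consistent with Lagrange.
H contains the identity, every element's inverse is in H, and H is closed under +: it is a subgroup.
In fact H = ⟨(1,2)⟩.

Yes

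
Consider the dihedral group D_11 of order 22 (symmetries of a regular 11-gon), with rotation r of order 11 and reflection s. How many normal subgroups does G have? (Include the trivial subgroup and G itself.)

3

G has 14 subgroups. Checking conjugation-invariance by order — order 1: 1/1 normal; order 2: 0/11 normal; order 11: 1/1 normal; order 22: 1/1 normal.
Total normal subgroups: 3.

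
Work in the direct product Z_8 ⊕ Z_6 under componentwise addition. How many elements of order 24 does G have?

16

An element (a,b) has order lcm(ord(a), ord(b)); count pairs with lcm equal to 24.
Enumerating gives 16 such elements.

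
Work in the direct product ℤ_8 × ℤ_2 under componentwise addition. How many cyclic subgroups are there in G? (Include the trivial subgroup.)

8

Each element a generates a cyclic subgroup ⟨a⟩; distinct elements may generate the same one (a cyclic group of order d has φ(d) generators).
Cyclic subgroups by order — order 1: 1; order 2: 3; order 4: 2; order 8: 2.
Total: 8.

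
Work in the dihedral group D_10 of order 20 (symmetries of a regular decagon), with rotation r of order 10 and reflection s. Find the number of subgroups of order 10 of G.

3

|G| = 20 and 10 | 20, so subgroups of order 10 are possible by Lagrange.
The subgroups of order 10 are: {e, r, r^2, r^3, r^4, r^5, r^6, r^7, r^8, r^9}; {e, r^2, r^4, r^6, r^8, s, r^2s, r^4s, r^6s, r^8s}; {e, r^2, r^4, r^6, r^8, rs, r^3s, r^5s, r^7s, r^9s}.
So G has 3 subgroups of order 10.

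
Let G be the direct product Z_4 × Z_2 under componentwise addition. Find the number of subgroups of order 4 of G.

|G| = 8 and 4 | 8, so subgroups of order 4 are possible by Lagrange.
The subgroups of order 4 are: {(0,0), (0,1), (2,0), (2,1)}; {(0,0), (1,0), (2,0), (3,0)}; {(0,0), (1,1), (2,0), (3,1)}.
So G has 3 subgroups of order 4.

3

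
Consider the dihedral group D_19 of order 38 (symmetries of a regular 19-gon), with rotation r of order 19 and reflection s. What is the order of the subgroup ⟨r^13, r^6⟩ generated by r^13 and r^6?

19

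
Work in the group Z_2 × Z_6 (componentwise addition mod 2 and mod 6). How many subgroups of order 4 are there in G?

|G| = 12 and 4 | 12, so subgroups of order 4 are possible by Lagrange.
The subgroups of order 4 are: {(0,0), (0,3), (1,0), (1,3)}.
So G has 1 subgroup of order 4.

1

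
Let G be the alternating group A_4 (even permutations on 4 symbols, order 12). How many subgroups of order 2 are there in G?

|G| = 12 and 2 | 12, so subgroups of order 2 are possible by Lagrange.
The subgroups of order 2 are: {e, (1 2)(3 4)}; {e, (1 3)(2 4)}; {e, (1 4)(2 3)}.
So G has 3 subgroups of order 2.

3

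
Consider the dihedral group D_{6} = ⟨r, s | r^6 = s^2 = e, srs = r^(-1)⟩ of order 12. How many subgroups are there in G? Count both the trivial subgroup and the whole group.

|G| = 12, so by Lagrange every subgroup order divides 12. Divisors: 1, 2, 3, 4, 6, 12.
Subgroups by order — order 1: 1; order 2: 7; order 3: 1; order 4: 3; order 6: 3; order 12: 1.
Total: 1 + 7 + 1 + 3 + 3 + 1 = 16.

16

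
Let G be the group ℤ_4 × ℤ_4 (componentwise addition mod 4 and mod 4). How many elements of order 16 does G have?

An element (a,b) has order lcm(ord(a), ord(b)); count pairs with lcm equal to 16.
Enumerating gives 0 such elements.

0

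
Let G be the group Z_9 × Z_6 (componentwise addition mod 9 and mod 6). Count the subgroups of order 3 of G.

|G| = 54 and 3 | 54, so subgroups of order 3 are possible by Lagrange.
The subgroups of order 3 are: {(0,0), (0,2), (0,4)}; {(0,0), (3,0), (6,0)}; {(0,0), (3,2), (6,4)}; {(0,0), (3,4), (6,2)}.
So G has 4 subgroups of order 3.

4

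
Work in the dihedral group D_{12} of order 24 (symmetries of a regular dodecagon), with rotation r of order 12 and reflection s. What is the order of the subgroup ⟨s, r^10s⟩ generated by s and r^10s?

|⟨s⟩| = 2 and |⟨r^10s⟩| = 2, so |H| is a multiple of lcm(2, 2) = 2 and divides |G| = 24.
Closing under the operation: H = {e, r^2, r^4, r^6, r^8, r^10, s, r^2s, r^4s, r^6s, r^8s, r^10s}, so |H| = 12.

12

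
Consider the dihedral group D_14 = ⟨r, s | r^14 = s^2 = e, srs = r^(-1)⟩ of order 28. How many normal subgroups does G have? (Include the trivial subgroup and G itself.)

G has 28 subgroups. Checking conjugation-invariance by order — order 1: 1/1 normal; order 2: 1/15 normal; order 4: 0/7 normal; order 7: 1/1 normal; order 14: 3/3 normal; order 28: 1/1 normal.
Total normal subgroups: 7.

7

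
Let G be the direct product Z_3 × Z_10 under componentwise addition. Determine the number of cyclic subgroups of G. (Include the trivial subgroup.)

8

Group the elements of G by the cyclic subgroup they generate; each cyclic subgroup of order d accounts for φ(d) elements.
Cyclic subgroups by order — order 1: 1; order 2: 1; order 3: 1; order 5: 1; order 6: 1; order 10: 1; order 15: 1; order 30: 1.
Total: 8.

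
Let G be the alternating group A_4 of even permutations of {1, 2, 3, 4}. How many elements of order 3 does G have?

8

The elements of order 3 are: (2 3 4), (2 4 3), (1 2 3), (1 2 4), (1 3 2), (1 3 4), (1 4 2), (1 4 3).
That's 8.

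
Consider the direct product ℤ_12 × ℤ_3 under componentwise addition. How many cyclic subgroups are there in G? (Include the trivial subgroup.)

15

Each element a generates a cyclic subgroup ⟨a⟩; distinct elements may generate the same one (a cyclic group of order d has φ(d) generators).
Cyclic subgroups by order — order 1: 1; order 2: 1; order 3: 4; order 4: 1; order 6: 4; order 12: 4.
Total: 15.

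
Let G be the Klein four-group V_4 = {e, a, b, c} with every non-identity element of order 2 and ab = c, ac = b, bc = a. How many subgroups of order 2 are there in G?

|G| = 4 and 2 | 4, so subgroups of order 2 are possible by Lagrange.
The subgroups of order 2 are: {e, a}; {e, b}; {e, c}.
So G has 3 subgroups of order 2.

3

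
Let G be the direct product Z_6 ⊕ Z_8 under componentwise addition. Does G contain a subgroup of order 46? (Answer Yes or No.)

46 does not divide |G| = 48, so by Lagrange no subgroup of order 46 exists.

No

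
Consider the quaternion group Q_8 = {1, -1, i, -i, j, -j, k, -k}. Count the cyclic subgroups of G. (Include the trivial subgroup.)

A cyclic subgroup of order d is generated by each of its φ(d) elements of order d, so the cyclic subgroups of order d number (#elements of order d)/φ(d).
Cyclic subgroups by order — order 1: 1; order 2: 1; order 4: 3.
Total: 5.

5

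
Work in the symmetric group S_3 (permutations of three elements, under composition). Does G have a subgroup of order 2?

2 | 6. A subgroup of order 2 is {e, (1 2)}.

Yes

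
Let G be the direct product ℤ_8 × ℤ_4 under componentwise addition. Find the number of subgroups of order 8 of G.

7

|G| = 32 and 8 | 32, so subgroups of order 8 are possible by Lagrange.
The subgroups of order 8 are: {(0,0), (0,1), (0,2), (0,3), (4,0), (4,1), (4,2), (4,3)}; {(0,0), (0,2), (2,0), (2,2), (4,0), (4,2), (6,0), (6,2)}; {(0,0), (0,2), (2,1), (2,3), (4,0), (4,2), (6,1), (6,3)}; {(0,0), (1,0), (2,0), (3,0), (4,0), (5,0), (6,0), (7,0)}; … (7 in all).
So G has 7 subgroups of order 8.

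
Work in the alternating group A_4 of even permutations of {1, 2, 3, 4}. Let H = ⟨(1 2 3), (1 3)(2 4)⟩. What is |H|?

12

|⟨(1 2 3)⟩| = 3 and |⟨(1 3)(2 4)⟩| = 2, so |H| is a multiple of lcm(3, 2) = 6 and divides |G| = 12.
Closing {(1 2 3), (1 3)(2 4)} under the group operation gives all of G, so |H| = 12.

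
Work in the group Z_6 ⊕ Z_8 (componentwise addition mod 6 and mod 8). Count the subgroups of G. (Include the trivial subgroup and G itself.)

22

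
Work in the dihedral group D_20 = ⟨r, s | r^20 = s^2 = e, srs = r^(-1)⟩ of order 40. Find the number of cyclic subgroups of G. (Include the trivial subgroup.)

Group the elements of G by the cyclic subgroup they generate; each cyclic subgroup of order d accounts for φ(d) elements.
Cyclic subgroups by order — order 1: 1; order 2: 21; order 4: 1; order 5: 1; order 10: 1; order 20: 1.
Total: 26.

26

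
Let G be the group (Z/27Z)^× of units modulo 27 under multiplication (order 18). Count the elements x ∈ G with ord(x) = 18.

The elements of order 18 are: 2, 5, 11, 14, 20, 23.
That's 6.

6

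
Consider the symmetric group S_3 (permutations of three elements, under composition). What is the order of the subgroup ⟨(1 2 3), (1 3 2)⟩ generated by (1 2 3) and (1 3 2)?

3

|⟨(1 2 3)⟩| = 3 and |⟨(1 3 2)⟩| = 3, so |H| is a multiple of lcm(3, 3) = 3 and divides |G| = 6.
Closing under the operation: H = {e, (1 2 3), (1 3 2)}, so |H| = 3.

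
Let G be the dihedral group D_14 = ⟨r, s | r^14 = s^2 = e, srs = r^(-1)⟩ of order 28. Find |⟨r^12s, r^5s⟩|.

|⟨r^12s⟩| = 2 and |⟨r^5s⟩| = 2, so |H| is a multiple of lcm(2, 2) = 2 and divides |G| = 28.
Closing under the operation: H = {e, r^7, r^5s, r^12s}, so |H| = 4.

4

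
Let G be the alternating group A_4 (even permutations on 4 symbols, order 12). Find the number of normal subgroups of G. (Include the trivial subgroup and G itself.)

3

G has 10 subgroups. Checking conjugation-invariance by order — order 1: 1/1 normal; order 2: 0/3 normal; order 3: 0/4 normal; order 4: 1/1 normal; order 12: 1/1 normal.
Total normal subgroups: 3.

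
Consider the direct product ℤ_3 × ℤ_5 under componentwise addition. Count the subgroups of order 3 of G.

|G| = 15 and 3 | 15, so subgroups of order 3 are possible by Lagrange.
The subgroups of order 3 are: {(0,0), (1,0), (2,0)}.
So G has 1 subgroup of order 3.

1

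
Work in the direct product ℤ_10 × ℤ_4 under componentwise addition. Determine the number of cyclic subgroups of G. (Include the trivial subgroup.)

12

Group the elements of G by the cyclic subgroup they generate; each cyclic subgroup of order d accounts for φ(d) elements.
Cyclic subgroups by order — order 1: 1; order 2: 3; order 4: 2; order 5: 1; order 10: 3; order 20: 2.
Total: 12.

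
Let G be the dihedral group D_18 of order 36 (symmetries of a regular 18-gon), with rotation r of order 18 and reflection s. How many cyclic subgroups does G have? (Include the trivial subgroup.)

24

Each element a generates a cyclic subgroup ⟨a⟩; distinct elements may generate the same one (a cyclic group of order d has φ(d) generators).
Cyclic subgroups by order — order 1: 1; order 2: 19; order 3: 1; order 6: 1; order 9: 1; order 18: 1.
Total: 24.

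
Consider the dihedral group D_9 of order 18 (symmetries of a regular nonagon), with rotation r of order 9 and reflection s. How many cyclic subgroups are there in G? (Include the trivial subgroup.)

Group the elements of G by the cyclic subgroup they generate; each cyclic subgroup of order d accounts for φ(d) elements.
Cyclic subgroups by order — order 1: 1; order 2: 9; order 3: 1; order 9: 1.
Total: 12.

12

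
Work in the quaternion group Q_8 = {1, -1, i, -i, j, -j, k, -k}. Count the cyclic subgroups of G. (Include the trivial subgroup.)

Group the elements of G by the cyclic subgroup they generate; each cyclic subgroup of order d accounts for φ(d) elements.
Cyclic subgroups by order — order 1: 1; order 2: 1; order 4: 3.
Total: 5.

5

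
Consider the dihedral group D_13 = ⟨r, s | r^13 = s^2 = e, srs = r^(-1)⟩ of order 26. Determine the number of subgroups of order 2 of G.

|G| = 26 and 2 | 26, so subgroups of order 2 are possible by Lagrange.
The subgroups of order 2 are: {e, r^10s}; {e, r^11s}; {e, r^12s}; {e, r^2s}; … (13 in all).
So G has 13 subgroups of order 2.

13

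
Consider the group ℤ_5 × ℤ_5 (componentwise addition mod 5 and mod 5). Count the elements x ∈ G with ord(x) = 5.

An element (a,b) has order lcm(ord(a), ord(b)); count pairs with lcm equal to 5.
Enumerating gives 24 such elements.

24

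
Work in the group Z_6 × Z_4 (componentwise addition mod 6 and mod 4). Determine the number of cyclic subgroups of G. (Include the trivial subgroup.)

Each element a generates a cyclic subgroup ⟨a⟩; distinct elements may generate the same one (a cyclic group of order d has φ(d) generators).
Cyclic subgroups by order — order 1: 1; order 2: 3; order 3: 1; order 4: 2; order 6: 3; order 12: 2.
Total: 12.

12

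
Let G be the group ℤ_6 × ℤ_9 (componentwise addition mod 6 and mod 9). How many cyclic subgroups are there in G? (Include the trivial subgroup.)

16

Each element a generates a cyclic subgroup ⟨a⟩; distinct elements may generate the same one (a cyclic group of order d has φ(d) generators).
Cyclic subgroups by order — order 1: 1; order 2: 1; order 3: 4; order 6: 4; order 9: 3; order 18: 3.
Total: 16.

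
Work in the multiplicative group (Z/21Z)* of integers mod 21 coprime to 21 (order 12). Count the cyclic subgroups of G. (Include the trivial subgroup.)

8

Group the elements of G by the cyclic subgroup they generate; each cyclic subgroup of order d accounts for φ(d) elements.
Cyclic subgroups by order — order 1: 1; order 2: 3; order 3: 1; order 6: 3.
Total: 8.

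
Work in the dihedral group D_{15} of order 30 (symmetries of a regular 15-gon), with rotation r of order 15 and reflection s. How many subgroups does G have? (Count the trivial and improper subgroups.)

28

|G| = 30, so by Lagrange every subgroup order divides 30. Divisors: 1, 2, 3, 5, 6, 10, 15, 30.
Subgroups by order — order 1: 1; order 2: 15; order 3: 1; order 5: 1; order 6: 5; order 10: 3; order 15: 1; order 30: 1.
Total: 1 + 15 + 1 + 1 + 5 + 3 + 1 + 1 = 28.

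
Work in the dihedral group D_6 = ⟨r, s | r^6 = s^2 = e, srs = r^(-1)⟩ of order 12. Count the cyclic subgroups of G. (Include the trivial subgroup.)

10

Group the elements of G by the cyclic subgroup they generate; each cyclic subgroup of order d accounts for φ(d) elements.
Cyclic subgroups by order — order 1: 1; order 2: 7; order 3: 1; order 6: 1.
Total: 10.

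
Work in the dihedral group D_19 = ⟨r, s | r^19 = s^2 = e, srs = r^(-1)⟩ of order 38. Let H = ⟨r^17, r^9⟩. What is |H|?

19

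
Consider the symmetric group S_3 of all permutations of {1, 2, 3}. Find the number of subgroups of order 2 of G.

|G| = 6 and 2 | 6, so subgroups of order 2 are possible by Lagrange.
The subgroups of order 2 are: {e, (1 2)}; {e, (1 3)}; {e, (2 3)}.
So G has 3 subgroups of order 2.

3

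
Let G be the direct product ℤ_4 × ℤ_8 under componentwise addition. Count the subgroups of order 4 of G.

7

|G| = 32 and 4 | 32, so subgroups of order 4 are possible by Lagrange.
The subgroups of order 4 are: {(0,0), (0,2), (0,4), (0,6)}; {(0,0), (0,4), (2,0), (2,4)}; {(0,0), (0,4), (2,2), (2,6)}; {(0,0), (1,0), (2,0), (3,0)}; … (7 in all).
So G has 7 subgroups of order 4.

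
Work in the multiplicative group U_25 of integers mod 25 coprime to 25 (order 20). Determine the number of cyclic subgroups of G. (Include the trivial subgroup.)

Group the elements of G by the cyclic subgroup they generate; each cyclic subgroup of order d accounts for φ(d) elements.
Cyclic subgroups by order — order 1: 1; order 2: 1; order 4: 1; order 5: 1; order 10: 1; order 20: 1.
Total: 6.

6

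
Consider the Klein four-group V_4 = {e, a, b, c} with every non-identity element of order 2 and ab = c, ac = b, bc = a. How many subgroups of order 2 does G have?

3

|G| = 4 and 2 | 4, so subgroups of order 2 are possible by Lagrange.
The subgroups of order 2 are: {e, a}; {e, b}; {e, c}.
So G has 3 subgroups of order 2.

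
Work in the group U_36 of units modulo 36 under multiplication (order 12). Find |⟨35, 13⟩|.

|⟨35⟩| = 2 and |⟨13⟩| = 3, so |H| is a multiple of lcm(2, 3) = 6 and divides |G| = 12.
Closing under the operation: H = {1, 11, 13, 23, 25, 35}, so |H| = 6.

6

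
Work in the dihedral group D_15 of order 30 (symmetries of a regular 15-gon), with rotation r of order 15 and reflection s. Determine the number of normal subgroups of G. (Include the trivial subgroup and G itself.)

5

G has 28 subgroups. Checking conjugation-invariance by order — order 1: 1/1 normal; order 2: 0/15 normal; order 3: 1/1 normal; order 5: 1/1 normal; order 6: 0/5 normal; order 10: 0/3 normal; order 15: 1/1 normal; order 30: 1/1 normal.
Total normal subgroups: 5.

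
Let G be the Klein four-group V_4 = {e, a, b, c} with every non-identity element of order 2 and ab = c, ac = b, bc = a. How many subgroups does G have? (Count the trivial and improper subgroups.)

5

|G| = 4, so by Lagrange every subgroup order divides 4. Divisors: 1, 2, 4.
Subgroups by order — order 1: 1; order 2: 3; order 4: 1.
Total: 1 + 3 + 1 = 5.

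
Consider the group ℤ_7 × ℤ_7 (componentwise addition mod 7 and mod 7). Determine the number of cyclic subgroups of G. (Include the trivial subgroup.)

9

Group the elements of G by the cyclic subgroup they generate; each cyclic subgroup of order d accounts for φ(d) elements.
Cyclic subgroups by order — order 1: 1; order 7: 8.
Total: 9.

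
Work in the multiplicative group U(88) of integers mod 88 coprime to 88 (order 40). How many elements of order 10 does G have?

Enumerating element orders in G gives 28 elements of order 10.

28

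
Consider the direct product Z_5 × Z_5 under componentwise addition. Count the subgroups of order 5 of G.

|G| = 25 and 5 | 25, so subgroups of order 5 are possible by Lagrange.
The subgroups of order 5 are: {(0,0), (0,1), (0,2), (0,3), (0,4)}; {(0,0), (1,0), (2,0), (3,0), (4,0)}; {(0,0), (1,1), (2,2), (3,3), (4,4)}; {(0,0), (1,2), (2,4), (3,1), (4,3)}; … (6 in all).
So G has 6 subgroups of order 5.

6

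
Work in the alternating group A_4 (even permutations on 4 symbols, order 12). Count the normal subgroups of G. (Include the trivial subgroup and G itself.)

G has 10 subgroups. Checking conjugation-invariance by order — order 1: 1/1 normal; order 2: 0/3 normal; order 3: 0/4 normal; order 4: 1/1 normal; order 12: 1/1 normal.
Total normal subgroups: 3.

3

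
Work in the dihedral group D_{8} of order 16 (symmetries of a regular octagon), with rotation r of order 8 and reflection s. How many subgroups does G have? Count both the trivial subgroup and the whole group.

19

|G| = 16, so by Lagrange every subgroup order divides 16. Divisors: 1, 2, 4, 8, 16.
Subgroups by order — order 1: 1; order 2: 9; order 4: 5; order 8: 3; order 16: 1.
Total: 1 + 9 + 5 + 3 + 1 = 19.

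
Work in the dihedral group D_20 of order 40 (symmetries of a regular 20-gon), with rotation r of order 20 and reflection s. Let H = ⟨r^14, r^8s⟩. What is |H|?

|⟨r^14⟩| = 10 and |⟨r^8s⟩| = 2, so |H| is a multiple of lcm(10, 2) = 10 and divides |G| = 40.
Closing under the operation: H = {e, r^2, r^4, r^6, r^8, r^10, r^12, r^14, r^16, r^18, s, r^2s, r^4s, r^6s, r^8s, r^10s, r^12s, r^14s, r^16s, r^18s}, so |H| = 20.

20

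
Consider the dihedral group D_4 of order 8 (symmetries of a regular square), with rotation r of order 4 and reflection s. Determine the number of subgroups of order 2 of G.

|G| = 8 and 2 | 8, so subgroups of order 2 are possible by Lagrange.
The subgroups of order 2 are: {e, r^2}; {e, r^2s}; {e, r^3s}; {e, rs}; … (5 in all).
So G has 5 subgroups of order 2.

5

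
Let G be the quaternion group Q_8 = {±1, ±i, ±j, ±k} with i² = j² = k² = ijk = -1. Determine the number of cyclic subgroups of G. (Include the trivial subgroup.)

5

Each element a generates a cyclic subgroup ⟨a⟩; distinct elements may generate the same one (a cyclic group of order d has φ(d) generators).
Cyclic subgroups by order — order 1: 1; order 2: 1; order 4: 3.
Total: 5.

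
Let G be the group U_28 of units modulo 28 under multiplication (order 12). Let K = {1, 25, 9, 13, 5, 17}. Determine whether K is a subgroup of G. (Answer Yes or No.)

Yes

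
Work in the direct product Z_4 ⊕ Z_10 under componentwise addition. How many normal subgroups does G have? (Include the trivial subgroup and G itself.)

G is abelian, so every subgroup is normal.
G has 16 subgroups in total, hence 16 normal subgroups.

16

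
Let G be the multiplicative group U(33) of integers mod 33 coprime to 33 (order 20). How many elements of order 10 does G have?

Enumerating element orders in G gives 12 elements of order 10.

12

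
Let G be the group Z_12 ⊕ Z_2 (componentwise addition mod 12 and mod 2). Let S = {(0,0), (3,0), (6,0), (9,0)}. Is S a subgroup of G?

|S| = 4 divides |G| = 24, consistent with Lagrange.
S contains the identity, every element's inverse is in S, and S is closed under +: it is a subgroup.
In fact S = ⟨(9,0)⟩.

Yes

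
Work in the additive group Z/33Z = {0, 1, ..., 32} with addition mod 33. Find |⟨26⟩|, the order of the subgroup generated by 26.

In Z/33Z, the order of an element a is n/gcd(a, n).
gcd(26, 33) = 1, so |⟨26⟩| = 33/1 = 33.

33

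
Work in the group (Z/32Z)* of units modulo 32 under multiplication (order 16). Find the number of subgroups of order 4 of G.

|G| = 16 and 4 | 16, so subgroups of order 4 are possible by Lagrange.
The subgroups of order 4 are: {1, 15, 17, 31}; {1, 7, 17, 23}; {1, 9, 17, 25}.
So G has 3 subgroups of order 4.

3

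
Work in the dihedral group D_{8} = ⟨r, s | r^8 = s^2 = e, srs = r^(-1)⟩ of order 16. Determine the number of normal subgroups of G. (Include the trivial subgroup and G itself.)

7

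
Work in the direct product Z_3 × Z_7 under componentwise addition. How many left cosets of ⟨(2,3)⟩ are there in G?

1

|⟨(2,3)⟩| = 21 and |G| = 21.
By Lagrange, [G : H] = |G|/|H| = 21/21 = 1.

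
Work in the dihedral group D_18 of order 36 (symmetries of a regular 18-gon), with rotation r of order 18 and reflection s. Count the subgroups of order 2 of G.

|G| = 36 and 2 | 36, so subgroups of order 2 are possible by Lagrange.
The subgroups of order 2 are: {e, r^10s}; {e, r^11s}; {e, r^12s}; {e, r^13s}; … (19 in all).
So G has 19 subgroups of order 2.

19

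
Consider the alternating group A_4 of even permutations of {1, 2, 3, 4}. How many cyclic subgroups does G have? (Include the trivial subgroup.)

A cyclic subgroup of order d is generated by each of its φ(d) elements of order d, so the cyclic subgroups of order d number (#elements of order d)/φ(d).
Cyclic subgroups by order — order 1: 1; order 2: 3; order 3: 4.
Total: 8.

8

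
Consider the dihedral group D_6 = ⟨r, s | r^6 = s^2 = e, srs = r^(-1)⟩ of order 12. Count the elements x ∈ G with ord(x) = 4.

0

No element of G has order 4 (even though 4 | 12).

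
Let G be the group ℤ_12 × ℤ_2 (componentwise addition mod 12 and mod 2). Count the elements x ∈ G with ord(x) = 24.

0

An element (a,b) has order lcm(ord(a), ord(b)); count pairs with lcm equal to 24.
Enumerating gives 0 such elements.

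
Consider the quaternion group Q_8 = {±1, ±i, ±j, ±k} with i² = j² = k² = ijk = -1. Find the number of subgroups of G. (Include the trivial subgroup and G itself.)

6

|G| = 8, so by Lagrange every subgroup order divides 8. Divisors: 1, 2, 4, 8.
Subgroups by order — order 1: 1; order 2: 1; order 4: 3; order 8: 1.
Total: 1 + 1 + 3 + 1 = 6.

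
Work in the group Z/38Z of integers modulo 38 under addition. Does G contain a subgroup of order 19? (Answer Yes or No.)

Yes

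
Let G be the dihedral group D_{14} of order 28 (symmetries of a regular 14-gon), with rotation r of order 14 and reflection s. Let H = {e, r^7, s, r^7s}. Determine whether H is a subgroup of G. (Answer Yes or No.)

Yes

|H| = 4 divides |G| = 28, consistent with Lagrange.
H contains the identity, every element's inverse is in H, and H is closed under ·: it is a subgroup.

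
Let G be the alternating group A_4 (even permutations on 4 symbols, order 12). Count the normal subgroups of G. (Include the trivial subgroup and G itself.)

3

G has 10 subgroups. Checking conjugation-invariance by order — order 1: 1/1 normal; order 2: 0/3 normal; order 3: 0/4 normal; order 4: 1/1 normal; order 12: 1/1 normal.
Total normal subgroups: 3.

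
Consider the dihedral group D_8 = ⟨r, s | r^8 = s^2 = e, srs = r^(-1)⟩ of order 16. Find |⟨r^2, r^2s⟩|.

|⟨r^2⟩| = 4 and |⟨r^2s⟩| = 2, so |H| is a multiple of lcm(4, 2) = 4 and divides |G| = 16.
Closing under the operation: H = {e, r^2, r^4, r^6, s, r^2s, r^4s, r^6s}, so |H| = 8.

8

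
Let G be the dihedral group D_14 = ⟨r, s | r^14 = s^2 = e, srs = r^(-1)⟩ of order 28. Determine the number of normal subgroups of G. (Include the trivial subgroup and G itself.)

G has 28 subgroups. Checking conjugation-invariance by order — order 1: 1/1 normal; order 2: 1/15 normal; order 4: 0/7 normal; order 7: 1/1 normal; order 14: 3/3 normal; order 28: 1/1 normal.
Total normal subgroups: 7.

7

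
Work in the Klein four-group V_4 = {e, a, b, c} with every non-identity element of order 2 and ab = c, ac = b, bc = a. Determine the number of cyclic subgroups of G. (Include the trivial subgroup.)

Each element a generates a cyclic subgroup ⟨a⟩; distinct elements may generate the same one (a cyclic group of order d has φ(d) generators).
Cyclic subgroups by order — order 1: 1; order 2: 3.
Total: 4.

4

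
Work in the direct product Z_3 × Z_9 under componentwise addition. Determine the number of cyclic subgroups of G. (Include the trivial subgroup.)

Group the elements of G by the cyclic subgroup they generate; each cyclic subgroup of order d accounts for φ(d) elements.
Cyclic subgroups by order — order 1: 1; order 3: 4; order 9: 3.
Total: 8.

8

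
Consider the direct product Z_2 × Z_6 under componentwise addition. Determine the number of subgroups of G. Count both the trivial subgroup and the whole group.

|G| = 12, so by Lagrange every subgroup order divides 12. Divisors: 1, 2, 3, 4, 6, 12.
Subgroups by order — order 1: 1; order 2: 3; order 3: 1; order 4: 1; order 6: 3; order 12: 1.
Total: 1 + 3 + 1 + 1 + 3 + 1 = 10.

10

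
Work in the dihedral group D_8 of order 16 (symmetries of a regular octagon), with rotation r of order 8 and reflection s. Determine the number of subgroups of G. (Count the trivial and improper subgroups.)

|G| = 16, so by Lagrange every subgroup order divides 16. Divisors: 1, 2, 4, 8, 16.
Subgroups by order — order 1: 1; order 2: 9; order 4: 5; order 8: 3; order 16: 1.
Total: 1 + 9 + 5 + 3 + 1 = 19.

19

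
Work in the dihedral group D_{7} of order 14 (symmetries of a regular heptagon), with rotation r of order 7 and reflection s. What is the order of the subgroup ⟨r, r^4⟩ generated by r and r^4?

|⟨r⟩| = 7 and |⟨r^4⟩| = 7, so |H| is a multiple of lcm(7, 7) = 7 and divides |G| = 14.
Closing under the operation: H = {e, r, r^2, r^3, r^4, r^5, r^6}, so |H| = 7.

7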